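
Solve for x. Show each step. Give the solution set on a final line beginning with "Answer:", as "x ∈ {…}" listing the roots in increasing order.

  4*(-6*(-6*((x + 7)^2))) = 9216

Step 1. [4*(-6*(-6*((x + 7)^2))) = 9216] 4·(inner) — divide through by 4. So div: -6*(-6*((x + 7)^2)) = 2304.
Step 2. [-6*(-6*((x + 7)^2)) = 2304] divide by the outer -6, so div: -6*((x + 7)^2) = -384.
Step 3. [-6*((x + 7)^2) = -384] -6 out front; divide by -6. So div: (x + 7)^2 = 64.
Step 4. [(x + 7)^2 = 64] 64 ≥ 0, LHS is (·)² — take ±√. So sqrt: x + 7 = 8 or -8.
Step 5. [x + 7 = 8 or -8] 7 comes off first (subtract 7), so sub: x = 1 or -15.

Answer: x ∈ {-15, 1}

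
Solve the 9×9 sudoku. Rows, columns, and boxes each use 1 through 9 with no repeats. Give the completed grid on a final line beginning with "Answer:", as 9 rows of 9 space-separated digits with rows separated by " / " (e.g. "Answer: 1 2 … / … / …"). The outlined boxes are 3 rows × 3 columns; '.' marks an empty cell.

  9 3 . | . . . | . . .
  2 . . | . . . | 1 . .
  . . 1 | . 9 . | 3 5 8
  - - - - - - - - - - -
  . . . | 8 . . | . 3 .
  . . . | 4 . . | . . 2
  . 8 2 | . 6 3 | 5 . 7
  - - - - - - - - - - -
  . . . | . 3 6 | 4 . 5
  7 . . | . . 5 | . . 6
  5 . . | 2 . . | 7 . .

Step 1. [r1c9∈{4}] r1c9 is down to just 4, so r1c9=4.
Step 2. [r7c4∈{1,7,9}] row 7 places 7 nowhere but r7c4. So r7c4=7.
Step 3. [r3c6∈{2,4,7}] r3c6 is the only open cell in row 3 admitting 2 ⇒ r3c6=2.
Step 4. [r3c2∈{4,6,7}] in row 3, 7 fits only at r3c2, so r3c2=7.
Step 5. [r8c3∈{3,4,8,9}] in row 8, 3 fits only at r8c3 ⇒ r8c3=3.
Step 6. [r3c1∈{4,6}] in row 3, 4 fits only at r3c1. So r3c1=4.
Step 7. [r6c1∈{1}] only 1 remains possible at r6c1. So r6c1=1.
Step 8. [r4c1∈{6}] r4c1 has the single candidate 6 ⇒ r4c1=6.
Step 9. [r4c7∈{9}] nothing but 9 survives at r4c7. So r4c7=9.
Step 10. [r4c9∈{1}] r4c9 is down to just 1 ⇒ r4c9=1.
Step 11. [r4c6∈{7}] only 7 remains possible at r4c6, so r4c6=7.
Step 12. [r7c1∈{8}] r7c1 is down to just 8, so r7c1=8.
Step 13. [r7c3∈{9}] r7c3's peers cover all but 9, so r7c3=9.
Step 14. [r2c4∈{3,5,6}] row 2 places 3 nowhere but r2c4. So r2c4=3.
Step 15. [r1c4∈{1,5,6}] r1c4 is the only open cell in col 4 admitting 5. So r1c4=5.
Step 16. [r8c4∈{1,9}] col 4 places 1 nowhere but r8c4. So r8c4=1.
Step 17. [r8c8∈{2,8,9}] across row 8, 9 lands solely at r8c8, so r8c8=9.
Step 18. [r9c6∈{4,8,9}] r9c6 is the only open cell in row 9 admitting 9 ⇒ r9c6=9.
Step 19. [r2c6∈{4,8}] 4 has one home in col 6: r2c6, so r2c6=4.
Step 20. [r1c6∈{1,8}] across col 6, 8 lands solely at r1c6, so r1c6=8.
Step 21. [r1c3∈{6}] r1c3 is down to just 6 ⇒ r1c3=6.
Step 22. [r9c3∈{4}] nothing but 4 survives at r9c3 ⇒ r9c3=4.
Step 23. [r4c3∈{5}] r4c3 is down to just 5. So r4c3=5.
Step 24. [r8c2∈{2}] r8c2's peers cover all but 2 ⇒ r8c2=2.
Step 25. [r8c7∈{8}] nothing but 8 survives at r8c7. So r8c7=8.
Step 26. [r2c8∈{6,7}] across row 2, 6 lands solely at r2c8. So r2c8=6.
Step 27. [r7c8∈{1,2}] 2 has one home in row 7: r7c8 ⇒ r7c8=2.
Step 28. [r1c5∈{1,7}] in row 1, 1 fits only at r1c5. So r1c5=1.
Step 29. [r9c8∈{1}] r9c8 is down to just 1. So r9c8=1.
Step 30. [r5c5∈{5}] r5c5 has the single candidate 5 ⇒ r5c5=5.
Step 31. [r5c8∈{8}] r5c8 has the single candidate 8, so r5c8=8.
Step 32. [r4c2∈{4}] r4c2 is down to just 4 ⇒ r4c2=4.
Step 33. [r9c2∈{6}] r9c2 has the single candidate 6, so r9c2=6.
Step 34. [r1c8∈{7}] r1c8's peers cover all but 7 ⇒ r1c8=7.
Step 35. [r6c4∈{9}] only 9 remains possible at r6c4, so r6c4=9.
Step 36. [r5c6∈{1}] r5c6's peers cover all but 1, so r5c6=1.
Step 37. [r1c7∈{2}] r1c7's peers cover all but 2, so r1c7=2.
Step 38. [r3c4∈{6}] r3c4's peers cover all but 6 ⇒ r3c4=6.
Step 39. [r9c9∈{3}] nothing but 3 survives at r9c9, so r9c9=3.
Step 40. [r2c2∈{5}] r2c2's peers cover all but 5. So r2c2=5.
Step 41. [r4c5∈{2}] r4c5 has the single candidate 2, so r4c5=2.
Step 42. [r2c5∈{7}] r2c5 has the single candidate 7 ⇒ r2c5=7.
Step 43. [r8c5∈{4}] only 4 remains possible at r8c5 ⇒ r8c5=4.
Step 44. [r9c5∈{8}] r9c5 is down to just 8 ⇒ r9c5=8.
Step 45. [r5c1∈{3}] r5c1 has the single candidate 3 ⇒ r5c1=3.
Step 46. [r2c9∈{9}] only 9 remains possible at r2c9, so r2c9=9.
Step 47. [r5c3∈{7}] nothing but 7 survives at r5c3 ⇒ r5c3=7.
Step 48. [r6c8∈{4}] nothing but 4 survives at r6c8, so r6c8=4.
Step 49. [r2c3∈{8}] nothing but 8 survives at r2c3 ⇒ r2c3=8.
Step 50. [r5c7∈{6}] r5c7 is down to just 6 ⇒ r5c7=6.
Step 51. [r7c2∈{1}] nothing but 1 survives at r7c2. So r7c2=1.
Step 52. [r5c2∈{9}] r5c2 has the single candidate 9. So r5c2=9.

Answer: 9 3 6 5 1 8 2 7 4 / 2 5 8 3 7 4 1 6 9 / 4 7 1 6 9 2 3 5 8 / 6 4 5 8 2 7 9 3 1 / 3 9 7 4 5 1 6 8 2 / 1 8 2 9 6 3 5 4 7 / 8 1 9 7 3 6 4 2 5 / 7 2 3 1 4 5 8 9 6 / 5 6 4 2 8 9 7 1 3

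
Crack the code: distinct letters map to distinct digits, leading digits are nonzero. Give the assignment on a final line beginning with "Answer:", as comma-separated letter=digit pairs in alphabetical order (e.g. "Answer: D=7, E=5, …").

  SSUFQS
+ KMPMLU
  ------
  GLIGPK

Step 1. [col 1: S + U ≡ K (mod 10)] column 1 (S + U ≡ K (mod 10), carry-in 0) doesn't pin K yet; pick K=1 and continue, so K=1.
Step 2. [col 1: S + U ≡ K (mod 10)] no forcing yet in column 1 (carry-in 0); S=4 is free and consistent — try it, so S=4.
Step 3. [col 1: S + U ≡ K (mod 10)] column 1: given S=4, K=1, carry-in 0, and digits 1,4 already taken and all letters distinct, S+U≡K (mod 10) forces U=7 ⇒ U=7.
Step 4. [col 2: Q + L ≡ P (mod 10)] column 2 (Q + L ≡ P (mod 10), carry-in 1) doesn't pin L yet; pick L=8 and continue. So L=8.
Step 5. [col 2: Q + L ≡ P (mod 10)] column 2 (Q + L ≡ P (mod 10), carry-in 1) doesn't pin P yet; pick P=9 and continue. So P=9.
Step 6. [col 2: Q + L ≡ P (mod 10)] column 2 reads Q+L+carry(1)=P with L=8, P=9; with digits 1,4,7,8,9 already taken and all letters distinct, the only value for Q is 0 ⇒ Q=0.
Step 7. [col 3: F + M ≡ G (mod 10)] from column 3 (nothing yet, carry-in 0, digits 0,1,4,7,8,9 already taken and all letters distinct): G must equal 5, so G=5.
Step 8. [col 3: F + M ≡ G (mod 10)] several values work for F in column 3 (F + M ≡ G (mod 10), carry-in 0); try F=2. So F=2.
Step 9. [col 3: F + M ≡ G (mod 10)] in column 3 we have F+M≡G with carry-in 0; given F=2, G=5 and digits 0,1,2,4,5,7,8,9 already taken and all letters distinct, that pins M to 3 ⇒ M=3.
Step 10. [col 4: U + P ≡ I (mod 10)] from column 4 (U=7, P=9, carry-in 0, digits 0,1,2,3,4,5,7,8,9 already taken and all letters distinct): I must equal 6 ⇒ I=6.

Answer: F=2, G=5, I=6, K=1, L=8, M=3, P=9, Q=0, S=4, U=7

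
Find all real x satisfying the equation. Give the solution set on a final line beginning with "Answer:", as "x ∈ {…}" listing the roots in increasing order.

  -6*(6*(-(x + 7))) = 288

Step 1. [-6*(6*(-(x + 7))) = 288] -6 out front; divide by -6, so div: 6*(-(x + 7)) = -48.
Step 2. [6*(-(x + 7)) = -48] 6·(inner) — divide through by 6 ⇒ div: -(x + 7) = -8.
Step 3. [-(x + 7) = -8] LHS negated; negate both sides. So neg: x + 7 = 8.
Step 4. [x + 7 = 8] +7 is outermost — subtract 7 both sides. So sub: x = 1.

Answer: x ∈ {1}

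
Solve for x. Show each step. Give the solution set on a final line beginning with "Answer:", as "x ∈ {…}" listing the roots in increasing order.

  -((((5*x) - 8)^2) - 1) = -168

Step 1. [-((((5*x) - 8)^2) - 1) = -168] flip signs both sides, so neg: (((5*x) - 8)^2) - 1 = 168.
Step 2. [(((5*x) - 8)^2) - 1 = 168] -1 is outermost — add 1 both sides, so sub: ((5*x) - 8)^2 = 169.
Step 3. [((5*x) - 8)^2 = 169] LHS squared, RHS 169 ≥ 0: apply √ (±). So sqrt: (5*x) - 8 = 13 or -13.
Step 4. [(5*x) - 8 = 13 or -13] the outer -8 inverts by adding 8. So sub: 5*x = 21 or -5.
Step 5. [5*x = 21 or -5] 5·(inner) — divide through by 5, so div: x = 21/5 or -1.

Answer: x ∈ {-1, 21/5}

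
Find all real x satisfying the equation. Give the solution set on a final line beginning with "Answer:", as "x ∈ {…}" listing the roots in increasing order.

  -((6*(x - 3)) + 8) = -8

Step 1. [-((6*(x - 3)) + 8) = -8] leading − — multiply by −1, so neg: (6*(x - 3)) + 8 = 8.
Step 2. [(6*(x - 3)) + 8 = 8] peel the +8: subtract 8 from each side, so sub: 6*(x - 3) = 0.
Step 3. [6*(x - 3) = 0] divide by the outer 6, so div: x - 3 = 0.
Step 4. [x - 3 = 0] -3 is outermost — add 3 both sides, so sub: x = 3.

Answer: x ∈ {3}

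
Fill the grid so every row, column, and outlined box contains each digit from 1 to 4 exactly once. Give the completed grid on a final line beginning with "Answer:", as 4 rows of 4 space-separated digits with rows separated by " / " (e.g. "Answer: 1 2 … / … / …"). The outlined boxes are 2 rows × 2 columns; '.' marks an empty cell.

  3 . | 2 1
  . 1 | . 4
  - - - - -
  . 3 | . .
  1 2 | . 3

Step 1. [r3c3∈{1,4}] r3c3 is the only open cell in row 3 admitting 1. So r3c3=1.
Step 2. [r3c4∈{2}] only 2 remains possible at r3c4 ⇒ r3c4=2.
Step 3. [r4c3∈{4}] r4c3 is down to just 4, so r4c3=4.
Step 4. [r1c2∈{4}] r1c2 has the single candidate 4, so r1c2=4.
Step 5. [r2c3∈{3}] nothing but 3 survives at r2c3. So r2c3=3.
Step 6. [r2c1∈{2}] r2c1's peers cover all but 2. So r2c1=2.
Step 7. [r3c1∈{4}] nothing but 4 survives at r3c1, so r3c1=4.

Answer: 3 4 2 1 / 2 1 3 4 / 4 3 1 2 / 1 2 4 3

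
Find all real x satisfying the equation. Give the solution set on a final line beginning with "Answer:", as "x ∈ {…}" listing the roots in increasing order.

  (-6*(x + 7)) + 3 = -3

Step 1. [(-6*(x + 7)) + 3 = -3] the outer +3 inverts by subtracting 3. So sub: -6*(x + 7) = -6.
Step 2. [-6*(x + 7) = -6] -6 out front; divide by -6. So div: x + 7 = 1.
Step 3. [x + 7 = 1] 7 comes off first (subtract 7). So sub: x = -6.

Answer: x ∈ {-6}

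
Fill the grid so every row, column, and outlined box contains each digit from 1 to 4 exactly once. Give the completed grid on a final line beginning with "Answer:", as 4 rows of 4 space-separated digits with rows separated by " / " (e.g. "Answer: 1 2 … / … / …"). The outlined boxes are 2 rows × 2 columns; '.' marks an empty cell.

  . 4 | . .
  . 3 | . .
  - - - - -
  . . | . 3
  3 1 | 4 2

Step 1. [r1c4∈{1}] nothing but 1 survives at r1c4. So r1c4=1.
Step 2. [r1c1∈{2}] r1c1 has the single candidate 2. So r1c1=2.
Step 3. [r2c4∈{4}] nothing but 4 survives at r2c4 ⇒ r2c4=4.
Step 4. [r3c1∈{4}] only 4 remains possible at r3c1 ⇒ r3c1=4.
Step 5. [r2c1∈{1}] nothing but 1 survives at r2c1, so r2c1=1.
Step 6. [r3c3∈{1}] only 1 remains possible at r3c3. So r3c3=1.
Step 7. [r2c3∈{2}] r2c3's peers cover all but 2. So r2c3=2.
Step 8. [r3c2∈{2}] nothing but 2 survives at r3c2 ⇒ r3c2=2.
Step 9. [r1c3∈{3}] r1c3 has the single candidate 3 ⇒ r1c3=3.

Answer: 2 4 3 1 / 1 3 2 4 / 4 2 1 3 / 3 1 4 2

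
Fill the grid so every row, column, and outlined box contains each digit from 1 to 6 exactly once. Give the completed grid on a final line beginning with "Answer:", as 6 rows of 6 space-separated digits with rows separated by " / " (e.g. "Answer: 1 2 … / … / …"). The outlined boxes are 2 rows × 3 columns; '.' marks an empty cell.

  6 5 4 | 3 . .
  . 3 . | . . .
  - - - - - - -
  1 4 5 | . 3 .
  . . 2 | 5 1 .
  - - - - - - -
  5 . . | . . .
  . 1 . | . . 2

Step 1. [r3c6∈{6}] only 6 remains possible at r3c6 ⇒ r3c6=6.
Step 2. [r1c6∈{1}] r1c6's peers cover all but 1 ⇒ r1c6=1.
Step 3. [r6c1∈{3,4}] in col 1, 4 fits only at r6c1. So r6c1=4.
Step 4. [r6c4∈{6}] r6c4's peers cover all but 6, so r6c4=6.
Step 5. [r2c5∈{2,4,5,6}] in row 2, 6 fits only at r2c5, so r2c5=6.
Step 6. [r5c5∈{4}] r5c5 has the single candidate 4. So r5c5=4.
Step 7. [r5c3∈{3,6}] 6 has one home in col 3: r5c3 ⇒ r5c3=6.
Step 8. [r2c4∈{2,4}] r2c4 is the only open cell in col 4 admitting 4, so r2c4=4.
Step 9. [r2c1∈{2}] r2c1 has the single candidate 2 ⇒ r2c1=2.
Step 10. [r3c4∈{2}] r3c4's peers cover all but 2 ⇒ r3c4=2.
Step 11. [r2c6∈{5}] nothing but 5 survives at r2c6. So r2c6=5.
Step 12. [r4c6∈{4}] r4c6's peers cover all but 4, so r4c6=4.
Step 13. [r4c1∈{3}] nothing but 3 survives at r4c1 ⇒ r4c1=3.
Step 14. [r6c5∈{5}] r6c5 is down to just 5 ⇒ r6c5=5.
Step 15. [r6c3∈{3}] r6c3 has the single candidate 3 ⇒ r6c3=3.
Step 16. [r2c3∈{1}] only 1 remains possible at r2c3, so r2c3=1.
Step 17. [r5c2∈{2}] only 2 remains possible at r5c2. So r5c2=2.
Step 18. [r1c5∈{2}] nothing but 2 survives at r1c5 ⇒ r1c5=2.
Step 19. [r5c6∈{3}] nothing but 3 survives at r5c6, so r5c6=3.
Step 20. [r5c4∈{1}] nothing but 1 survives at r5c4 ⇒ r5c4=1.
Step 21. [r4c2∈{6}] r4c2 has the single candidate 6 ⇒ r4c2=6.

Answer: 6 5 4 3 2 1 / 2 3 1 4 6 5 / 1 4 5 2 3 6 / 3 6 2 5 1 4 / 5 2 6 1 4 3 / 4 1 3 6 5 2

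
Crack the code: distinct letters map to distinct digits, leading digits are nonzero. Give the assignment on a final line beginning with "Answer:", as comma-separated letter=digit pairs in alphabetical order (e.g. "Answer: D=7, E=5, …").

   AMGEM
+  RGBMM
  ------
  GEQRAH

Step 1. [col 1: M + M ≡ H (mod 10)] several values work for H in column 1 (M + M ≡ H (mod 10), carry-in 0); try H=0. So H=0.
Step 2. [col 1: M + M ≡ H (mod 10)] column 1: given H=0, carry-in 0, and digits 0 already taken and all letters distinct, M+M≡H (mod 10) forces M=5, so M=5.
Step 3. [col 2: E + M ≡ A (mod 10)] several values work for E in column 2 (E + M ≡ A (mod 10), carry-in 1); try E=2. So E=2.
Step 4. [col 2: E + M ≡ A (mod 10)] in column 2 we have E+M≡A with carry-in 1; given E=2, M=5 and digits 0,2,5 already taken and all letters distinct, that pins A to 8 ⇒ A=8.
Step 5. [col 3: G + B ≡ R (mod 10)] column 3 (G + B ≡ R (mod 10), carry-in 0) doesn't pin R yet; pick R=4 and continue, so R=4.
Step 6. [col 3: G + B ≡ R (mod 10)] no forcing yet in column 3 (carry-in 0); B=3 is free and consistent — try it. So B=3.
Step 7. [col 3: G + B ≡ R (mod 10)] column 3: given B=3, R=4, carry-in 0, and digits 0,2,3,4,5,8 already taken and all letters distinct, G+B≡R (mod 10) forces G=1 ⇒ G=1.
Step 8. [col 4: M + G ≡ Q (mod 10)] from column 4 (M=5, G=1, carry-in 0, digits 0,1,2,3,4,5,8 already taken and all letters distinct): Q must equal 6 ⇒ Q=6.

Answer: A=8, B=3, E=2, G=1, H=0, M=5, Q=6, R=4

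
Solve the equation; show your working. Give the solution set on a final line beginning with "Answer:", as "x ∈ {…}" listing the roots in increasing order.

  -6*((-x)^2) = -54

Step 1. [-6*((-x)^2) = -54] leading coefficient -6: divide by -6, so div: (-x)^2 = 9.
Step 2. [(-x)^2 = 9] LHS squared, RHS 9 ≥ 0: apply √ (±), so sqrt: -x = 3 or -3.
Step 3. [-x = 3 or -3] flip signs both sides. So neg: x = -3 or 3.

Answer: x ∈ {-3, 3}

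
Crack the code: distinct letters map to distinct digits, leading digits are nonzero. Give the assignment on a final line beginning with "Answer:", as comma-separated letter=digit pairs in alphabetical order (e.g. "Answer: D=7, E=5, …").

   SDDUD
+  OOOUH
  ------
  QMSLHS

Step 1. [col 1: D + H ≡ S (mod 10)] H=7 is one option consistent with column 1 (D + H ≡ S (mod 10), carry-in 0) — take it ⇒ H=7.
Step 2. [Q] adding two 5-digit numbers gives at most 5+1 digits, and here it does — Q is that final carry and must be 1 ⇒ Q=1.
Step 3. [col 1: D + H ≡ S (mod 10)] several values work for D in column 1 (D + H ≡ S (mod 10), carry-in 0); try D=8 ⇒ D=8.
Step 4. [col 1: D + H ≡ S (mod 10)] column 1 reads D+H+carry(0)=S with D=8, H=7; with digits 1,7,8 already taken and all letters distinct, the only value for S is 5 ⇒ S=5.
Step 5. [col 2: U + U ≡ H (mod 10)] from column 2 (H=7, carry-in 1, digits 1,5,7,8 already taken and all letters distinct): U must equal 3, so U=3.
Step 6. [col 3: D + O ≡ L (mod 10)] several values work for O in column 3 (D + O ≡ L (mod 10), carry-in 0); try O=6, so O=6.
Step 7. [col 3: D + O ≡ L (mod 10)] in column 3 we have D+O≡L with carry-in 0; given D=8, O=6 and digits 1,3,5,6,7,8 already taken and all letters distinct, that pins L to 4. So L=4.
Step 8. [col 5: S + O ≡ M (mod 10)] in column 5 we have S+O≡M with carry-in 1; given S=5, O=6 and digits 1,3,4,5,6,7,8 already taken and all letters distinct, that pins M to 2 ⇒ M=2.

Answer: D=8, H=7, L=4, M=2, O=6, Q=1, S=5, U=3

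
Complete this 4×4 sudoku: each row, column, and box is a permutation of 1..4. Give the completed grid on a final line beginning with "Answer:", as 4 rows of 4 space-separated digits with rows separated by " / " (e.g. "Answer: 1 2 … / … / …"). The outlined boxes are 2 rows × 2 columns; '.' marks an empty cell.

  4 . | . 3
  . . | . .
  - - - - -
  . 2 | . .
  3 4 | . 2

Step 1. [r4c3∈{1}] nothing but 1 survives at r4c3, so r4c3=1.
Step 2. [r2c4∈{1,4}] r2c4 is the only open cell in col 4 admitting 1. So r2c4=1.
Step 3. [r2c3∈{2,4}] row 2 places 4 nowhere but r2c3 ⇒ r2c3=4.
Step 4. [r3c3∈{3}] nothing but 3 survives at r3c3 ⇒ r3c3=3.
Step 5. [r2c1∈{2}] r2c1's peers cover all but 2 ⇒ r2c1=2.
Step 6. [r3c1∈{1}] only 1 remains possible at r3c1, so r3c1=1.
Step 7. [r1c3∈{2}] only 2 remains possible at r1c3 ⇒ r1c3=2.
Step 8. [r2c2∈{3}] r2c2's peers cover all but 3. So r2c2=3.
Step 9. [r3c4∈{4}] r3c4 has the single candidate 4 ⇒ r3c4=4.
Step 10. [r1c2∈{1}] only 1 remains possible at r1c2, so r1c2=1.

Answer: 4 1 2 3 / 2 3 4 1 / 1 2 3 4 / 3 4 1 2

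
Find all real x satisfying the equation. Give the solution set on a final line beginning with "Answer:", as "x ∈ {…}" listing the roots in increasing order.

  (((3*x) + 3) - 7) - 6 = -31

Step 1. [(((3*x) + 3) - 7) - 6 = -31] -6 is outermost — add 6 both sides ⇒ sub: ((3*x) + 3) - 7 = -25.
Step 2. [((3*x) + 3) - 7 = -25] peel the -7: add 7 from each side ⇒ sub: (3*x) + 3 = -18.
Step 3. [(3*x) + 3 = -18] 3 divides every term; factor it out ⇒ factor: x + 1 = -6.
Step 4. [x + 1 = -6] peel the +1: subtract 1 from each side, so sub: x = -7.

Answer: x ∈ {-7}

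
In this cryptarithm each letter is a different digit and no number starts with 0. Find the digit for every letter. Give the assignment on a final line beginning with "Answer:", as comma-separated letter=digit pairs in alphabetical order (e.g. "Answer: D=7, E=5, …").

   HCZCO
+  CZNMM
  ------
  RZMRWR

Step 1. [col 1: O + M ≡ R (mod 10)] M=6 is one option consistent with column 1 (O + M ≡ R (mod 10), carry-in 0) — take it ⇒ M=6.
Step 2. [col 1: O + M ≡ R (mod 10)] no forcing yet in column 1 (carry-in 0); O=5 is free and consistent — try it ⇒ O=5.
Step 3. [col 1: O + M ≡ R (mod 10)] from column 1 (O=5, M=6, carry-in 0, digits 5,6 already taken and all letters distinct): R must equal 1 ⇒ R=1.
Step 4. [col 2: C + M ≡ W (mod 10)] no forcing yet in column 2 (carry-in 1); W=0 is free and consistent — try it ⇒ W=0.
Step 5. [col 2: C + M ≡ W (mod 10)] from column 2 (M=6, W=0, carry-in 1, digits 0,1,5,6 already taken and all letters distinct): C must equal 3, so C=3.
Step 6. [col 3: Z + N ≡ R (mod 10)] N=8 is one option consistent with column 3 (Z + N ≡ R (mod 10), carry-in 1) — take it ⇒ N=8.
Step 7. [col 3: Z + N ≡ R (mod 10)] column 3: given N=8, R=1, carry-in 1, and digits 0,1,3,5,6,8 already taken and all letters distinct, Z+N≡R (mod 10) forces Z=2 ⇒ Z=2.
Step 8. [col 5: H + C ≡ Z (mod 10)] column 5 reads H+C+carry(0)=Z with C=3, Z=2; with digits 0,1,2,3,5,6,8 already taken and all letters distinct, the only value for H is 9. So H=9.

Answer: C=3, H=9, M=6, N=8, O=5, R=1, W=0, Z=2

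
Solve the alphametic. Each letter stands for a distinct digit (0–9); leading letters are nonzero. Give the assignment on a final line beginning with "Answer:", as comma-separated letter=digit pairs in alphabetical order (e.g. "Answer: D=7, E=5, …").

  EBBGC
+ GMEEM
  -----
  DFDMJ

Step 1. [col 1: C + M ≡ J (mod 10)] no forcing yet in column 1 (carry-in 0); C=3 is free and consistent — try it ⇒ C=3.
Step 2. [col 1: C + M ≡ J (mod 10)] column 1 (C + M ≡ J (mod 10), carry-in 0) doesn't pin M yet; pick M=6 and continue, so M=6.
Step 3. [col 1: C + M ≡ J (mod 10)] column 1 reads C+M+carry(0)=J with C=3, M=6; with digits 3,6 already taken and all letters distinct, the only value for J is 9. So J=9.
Step 4. [col 2: G + E ≡ M (mod 10)] several values work for E in column 2 (G + E ≡ M (mod 10), carry-in 0); try E=2, so E=2.
Step 5. [col 2: G + E ≡ M (mod 10)] column 2 reads G+E+carry(0)=M with E=2, M=6; with digits 2,3,6,9 already taken and all letters distinct, the only value for G is 4, so G=4.
Step 6. [col 3: B + E ≡ D (mod 10)] several values work for B in column 3 (B + E ≡ D (mod 10), carry-in 0); try B=5. So B=5.
Step 7. [col 3: B + E ≡ D (mod 10)] in column 3 we have B+E≡D with carry-in 0; given B=5, E=2 and digits 2,3,4,5,6,9 already taken and all letters distinct, that pins D to 7, so D=7.
Step 8. [col 4: B + M ≡ F (mod 10)] in column 4 we have B+M≡F with carry-in 0; given B=5, M=6 and digits 2,3,4,5,6,7,9 already taken and all letters distinct, that pins F to 1 ⇒ F=1.

Answer: B=5, C=3, D=7, E=2, F=1, G=4, J=9, M=6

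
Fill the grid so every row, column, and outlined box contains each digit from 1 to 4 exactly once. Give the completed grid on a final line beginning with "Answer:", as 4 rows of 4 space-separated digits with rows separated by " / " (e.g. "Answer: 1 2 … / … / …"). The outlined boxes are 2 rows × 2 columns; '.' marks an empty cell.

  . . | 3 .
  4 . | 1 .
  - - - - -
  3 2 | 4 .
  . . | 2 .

Step 1. [r4c1∈{1}] r4c1's peers cover all but 1. So r4c1=1.
Step 2. [r1c1∈{2}] r1c1 is down to just 2 ⇒ r1c1=2.
Step 3. [r1c2∈{1}] r1c2's peers cover all but 1 ⇒ r1c2=1.
Step 4. [r4c2∈{4}] r4c2 has the single candidate 4. So r4c2=4.
Step 5. [r2c2∈{3}] r2c2 has the single candidate 3. So r2c2=3.
Step 6. [r1c4∈{4}] r1c4 is down to just 4. So r1c4=4.
Step 7. [r4c4∈{3}] r4c4 is down to just 3. So r4c4=3.
Step 8. [r2c4∈{2}] r2c4 has the single candidate 2, so r2c4=2.
Step 9. [r3c4∈{1}] r3c4 has the single candidate 1 ⇒ r3c4=1.

Answer: 2 1 3 4 / 4 3 1 2 / 3 2 4 1 / 1 4 2 3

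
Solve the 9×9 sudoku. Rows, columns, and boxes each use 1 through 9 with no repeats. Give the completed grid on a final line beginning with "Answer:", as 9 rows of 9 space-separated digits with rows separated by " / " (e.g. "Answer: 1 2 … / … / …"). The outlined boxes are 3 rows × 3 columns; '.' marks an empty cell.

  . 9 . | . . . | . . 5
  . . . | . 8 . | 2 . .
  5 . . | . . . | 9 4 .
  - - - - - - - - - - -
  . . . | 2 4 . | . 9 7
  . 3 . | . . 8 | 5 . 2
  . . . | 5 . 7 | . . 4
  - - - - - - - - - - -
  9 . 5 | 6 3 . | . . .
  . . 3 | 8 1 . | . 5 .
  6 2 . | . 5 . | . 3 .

Step 1. [r9c4∈{4,7,9}] across box 8, 7 lands solely at r9c4, so r9c4=7.
Step 2. [r4c6∈{1,3,6}] in box 5, 3 fits only at r4c6, so r4c6=3.
Step 3. [r5c4∈{1,9}] box 5 places 1 nowhere but r5c4. So r5c4=1.
Step 4. [r5c8∈{6}] r5c8 has the single candidate 6 ⇒ r5c8=6.
Step 5. [r6c5∈{6,9}] 6 has one home in box 5: r6c5. So r6c5=6.
Step 6. [r8c6∈{2,4,9}] 2 has one home in row 8: r8c6, so r8c6=2.
Step 7. [r7c6∈{4}] nothing but 4 survives at r7c6 ⇒ r7c6=4.
Step 8. [r6c3∈{1,2,8,9}] r6c3 is the only open cell in row 6 admitting 9 ⇒ r6c3=9.
Step 9. [r2c4∈{3,4,9}] across col 4, 9 lands solely at r2c4 ⇒ r2c4=9.
Step 10. [r1c4∈{3,4}] col 4 places 4 nowhere but r1c4. So r1c4=4.
Step 11. [r4c2∈{1,5,6,8}] in row 4, 5 fits only at r4c2 ⇒ r4c2=5.
Step 12. [r4c3∈{1,6,8}] in row 4, 6 fits only at r4c3, so r4c3=6.
Step 13. [r6c7∈{1,3,8}] r6c7 is the only open cell in row 6 admitting 3, so r6c7=3.
Step 14. [r1c1∈{1,2,3,7,8}] across row 1, 3 lands solely at r1c1. So r1c1=3.
Step 15. [r2c9∈{1,3,6}] row 2 places 3 nowhere but r2c9, so r2c9=3.
Step 16. [r7c8∈{1,2,7,8}] row 7 places 2 nowhere but r7c8 ⇒ r7c8=2.
Step 17. [r8c9∈{6,9}] 9 has one home in row 8: r8c9, so r8c9=9.
Step 18. [r3c9∈{1,6,8}] across col 9, 6 lands solely at r3c9 ⇒ r3c9=6.
Step 19. [r2c2∈{1,4,6,7}] 6 has one home in col 2: r2c2 ⇒ r2c2=6.
Step 20. [r3c6∈{1}] only 1 remains possible at r3c6, so r3c6=1.
Step 21. [r8c2∈{4,7}] r8c2 is the only open cell in col 2 admitting 4 ⇒ r8c2=4.
Step 22. [r8c1∈{7}] r8c1's peers cover all but 7 ⇒ r8c1=7.
Step 23. [r3c2∈{7,8}] across col 2, 7 lands solely at r3c2, so r3c2=7.
Step 24. [r3c3∈{2,8}] 8 has one home in row 3: r3c3, so r3c3=8.
Step 25. [r9c3∈{1}] r9c3's peers cover all but 1 ⇒ r9c3=1.
Step 26. [r6c2∈{1,8}] col 2 places 1 nowhere but r6c2 ⇒ r6c2=1.
Step 27. [r1c5∈{2,7}] r1c5 is the only open cell in col 5 admitting 7, so r1c5=7.
Step 28. [r9c9∈{8}] only 8 remains possible at r9c9. So r9c9=8.
Step 29. [r4c7∈{1,8}] in row 4, 1 fits only at r4c7, so r4c7=1.
Step 30. [r2c3∈{4}] r2c3 has the single candidate 4 ⇒ r2c3=4.
Step 31. [r1c8∈{1,8}] in row 1, 1 fits only at r1c8, so r1c8=1.
Step 32. [r6c1∈{2,8}] row 6 places 2 nowhere but r6c1 ⇒ r6c1=2.
Step 33. [r8c7∈{6}] r8c7 has the single candidate 6 ⇒ r8c7=6.
Step 34. [r2c8∈{7}] only 7 remains possible at r2c8. So r2c8=7.
Step 35. [r5c5∈{9}] r5c5 is down to just 9. So r5c5=9.
Step 36. [r5c3∈{7}] nothing but 7 survives at r5c3. So r5c3=7.
Step 37. [r3c4∈{3}] r3c4's peers cover all but 3 ⇒ r3c4=3.
Step 38. [r9c7∈{4}] r9c7's peers cover all but 4, so r9c7=4.
Step 39. [r7c7∈{7}] r7c7 has the single candidate 7 ⇒ r7c7=7.
Step 40. [r7c9∈{1}] nothing but 1 survives at r7c9. So r7c9=1.
Step 41. [r9c6∈{9}] r9c6 is down to just 9 ⇒ r9c6=9.
Step 42. [r2c6∈{5}] r2c6's peers cover all but 5. So r2c6=5.
Step 43. [r1c7∈{8}] r1c7 is down to just 8 ⇒ r1c7=8.
Step 44. [r4c1∈{8}] r4c1 has the single candidate 8 ⇒ r4c1=8.
Step 45. [r3c5∈{2}] only 2 remains possible at r3c5, so r3c5=2.
Step 46. [r2c1∈{1}] nothing but 1 survives at r2c1, so r2c1=1.
Step 47. [r5c1∈{4}] r5c1 has the single candidate 4, so r5c1=4.
Step 48. [r1c6∈{6}] r1c6 is down to just 6, so r1c6=6.
Step 49. [r6c8∈{8}] only 8 remains possible at r6c8 ⇒ r6c8=8.
Step 50. [r1c3∈{2}] r1c3's peers cover all but 2. So r1c3=2.
Step 51. [r7c2∈{8}] r7c2 is down to just 8. So r7c2=8.

Answer: 3 9 2 4 7 6 8 1 5 / 1 6 4 9 8 5 2 7 3 / 5 7 8 3 2 1 9 4 6 / 8 5 6 2 4 3 1 9 7 / 4 3 7 1 9 8 5 6 2 / 2 1 9 5 6 7 3 8 4 / 9 8 5 6 3 4 7 2 1 / 7 4 3 8 1 2 6 5 9 / 6 2 1 7 5 9 4 3 8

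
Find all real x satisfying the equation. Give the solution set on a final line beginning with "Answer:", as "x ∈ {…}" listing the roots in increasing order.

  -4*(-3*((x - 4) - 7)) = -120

Step 1. [-4*(-3*((x - 4) - 7)) = -120] leading coefficient -4: divide by -4 ⇒ div: -3*((x - 4) - 7) = 30.
Step 2. [-3*((x - 4) - 7) = 30] divide by the outer -3. So div: (x - 4) - 7 = -10.
Step 3. [(x - 4) - 7 = -10] peel the -7: add 7 from each side, so sub: x - 4 = -3.
Step 4. [x - 4 = -3] add 4: x sits inside (… - 4). So sub: x = 1.

Answer: x ∈ {1}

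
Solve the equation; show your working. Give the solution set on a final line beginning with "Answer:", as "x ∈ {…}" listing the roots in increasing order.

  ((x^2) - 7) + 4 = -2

Step 1. [((x^2) - 7) + 4 = -2] 4 comes off first (subtract 4). So sub: (x^2) - 7 = -6.
Step 2. [(x^2) - 7 = -6] peel the -7: add 7 from each side. So sub: x^2 = 1.
Step 3. [x^2 = 1] √ both sides: 1 ≥ 0 gives two branches, so sqrt: x = 1 or -1.

Answer: x ∈ {-1, 1}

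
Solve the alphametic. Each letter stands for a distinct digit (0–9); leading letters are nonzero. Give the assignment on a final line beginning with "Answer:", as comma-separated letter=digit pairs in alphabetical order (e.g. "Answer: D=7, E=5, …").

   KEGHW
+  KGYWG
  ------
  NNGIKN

Step 1. [col 1: W + G ≡ N (mod 10)] several values work for G in column 1 (W + G ≡ N (mod 10), carry-in 0); try G=7. So G=7.
Step 2. [col 1: W + G ≡ N (mod 10)] no forcing yet in column 1 (carry-in 0); N=1 is free and consistent — try it. So N=1.
Step 3. [col 1: W + G ≡ N (mod 10)] column 1 reads W+G+carry(0)=N with G=7, N=1; with digits 1,7 already taken and all letters distinct, the only value for W is 4. So W=4.
Step 4. [col 2: H + W ≡ K (mod 10)] no forcing yet in column 2 (carry-in 1); K=5 is free and consistent — try it. So K=5.
Step 5. [col 2: H + W ≡ K (mod 10)] from column 2 (W=4, K=5, carry-in 1, digits 1,4,5,7 already taken and all letters distinct): H must equal 0 ⇒ H=0.
Step 6. [col 3: G + Y ≡ I (mod 10)] no forcing yet in column 3 (carry-in 0); I=3 is free and consistent — try it. So I=3.
Step 7. [col 3: G + Y ≡ I (mod 10)] column 3 reads G+Y+carry(0)=I with G=7, I=3; with digits 0,1,3,4,5,7 already taken and all letters distinct, the only value for Y is 6 ⇒ Y=6.
Step 8. [col 4: E + G ≡ G (mod 10)] from column 4 (G=7, carry-in 1, digits 0,1,3,4,5,6,7 already taken and all letters distinct): E must equal 9. So E=9.

Answer: E=9, G=7, H=0, I=3, K=5, N=1, W=4, Y=6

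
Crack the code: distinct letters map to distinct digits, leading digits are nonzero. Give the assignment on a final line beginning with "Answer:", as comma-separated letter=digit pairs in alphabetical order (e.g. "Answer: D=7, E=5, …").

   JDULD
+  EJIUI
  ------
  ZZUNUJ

Step 1. [col 1: D + I ≡ J (mod 10)] column 1 (D + I ≡ J (mod 10), carry-in 0) doesn't pin D yet; pick D=2 and continue, so D=2.
Step 2. [col 1: D + I ≡ J (mod 10)] several values work for I in column 1 (D + I ≡ J (mod 10), carry-in 0); try I=4, so I=4.
Step 3. [Z] adding two 5-digit numbers gives at most 5+1 digits, and here it does — Z is that final carry and must be 1. So Z=1.
Step 4. [col 1: D + I ≡ J (mod 10)] column 1: given D=2, I=4, carry-in 0, and digits 1,2,4 already taken and all letters distinct, D+I≡J (mod 10) forces J=6, so J=6.
Step 5. [col 2: L + U ≡ U (mod 10)] column 2 reads L+U+carry(0)=U with nothing yet; with digits 1,2,4,6 already taken and all letters distinct, the only value for L is 0, so L=0.
Step 6. [col 2: L + U ≡ U (mod 10)] no forcing yet in column 2 (carry-in 0); U=9 is free and consistent — try it. So U=9.
Step 7. [col 3: U + I ≡ N (mod 10)] from column 3 (U=9, I=4, carry-in 0, digits 0,1,2,4,6,9 already taken and all letters distinct): N must equal 3. So N=3.
Step 8. [col 5: J + E ≡ Z (mod 10)] column 5: given J=6, Z=1, carry-in 0, and digits 0,1,2,3,4,6,9 already taken and all letters distinct, J+E≡Z (mod 10) forces E=5. So E=5.

Answer: D=2, E=5, I=4, J=6, L=0, N=3, U=9, Z=1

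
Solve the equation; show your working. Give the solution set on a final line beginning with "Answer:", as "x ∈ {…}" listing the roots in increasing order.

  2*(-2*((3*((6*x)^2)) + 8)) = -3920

Step 1. [2*(-2*((3*((6*x)^2)) + 8)) = -3920] leading coefficient 2: divide by 2. So div: -2*((3*((6*x)^2)) + 8) = -1960.
Step 2. [-2*((3*((6*x)^2)) + 8) = -1960] -2·(inner) — divide through by -2 ⇒ div: (3*((6*x)^2)) + 8 = 980.
Step 3. [(3*((6*x)^2)) + 8 = 980] 8 comes off first (subtract 8) ⇒ sub: 3*((6*x)^2) = 972.
Step 4. [3*((6*x)^2) = 972] divide by the outer 3 ⇒ div: (6*x)^2 = 324.
Step 5. [(6*x)^2 = 324] √ both sides: 324 ≥ 0 gives two branches. So sqrt: 6*x = 18 or -18.
Step 6. [6*x = 18 or -18] divide by the outer 6. So div: x = 3 or -3.

Answer: x ∈ {-3, 3}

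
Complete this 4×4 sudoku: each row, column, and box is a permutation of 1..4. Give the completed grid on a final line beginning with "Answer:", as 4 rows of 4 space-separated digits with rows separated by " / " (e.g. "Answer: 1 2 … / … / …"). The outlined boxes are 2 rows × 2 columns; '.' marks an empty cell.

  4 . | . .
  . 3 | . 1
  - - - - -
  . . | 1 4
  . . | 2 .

Step 1. [r4c1∈{1,3}] across col 1, 1 lands solely at r4c1 ⇒ r4c1=1.
Step 2. [r3c2∈{2}] r3c2 is down to just 2 ⇒ r3c2=2.
Step 3. [r1c4∈{2,3}] r1c4 is the only open cell in row 1 admitting 2 ⇒ r1c4=2.
Step 4. [r1c2∈{1}] nothing but 1 survives at r1c2, so r1c2=1.
Step 5. [r1c3∈{3}] r1c3 has the single candidate 3, so r1c3=3.
Step 6. [r4c4∈{3}] nothing but 3 survives at r4c4 ⇒ r4c4=3.
Step 7. [r3c1∈{3}] nothing but 3 survives at r3c1 ⇒ r3c1=3.
Step 8. [r2c1∈{2}] r2c1's peers cover all but 2. So r2c1=2.
Step 9. [r4c2∈{4}] r4c2's peers cover all but 4. So r4c2=4.
Step 10. [r2c3∈{4}] r2c3 has the single candidate 4. So r2c3=4.

Answer: 4 1 3 2 / 2 3 4 1 / 3 2 1 4 / 1 4 2 3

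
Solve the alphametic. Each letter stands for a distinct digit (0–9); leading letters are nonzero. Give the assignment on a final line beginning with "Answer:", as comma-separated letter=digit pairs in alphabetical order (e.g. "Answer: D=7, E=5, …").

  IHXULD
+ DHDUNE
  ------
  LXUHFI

Step 1. [col 1: D + E ≡ I (mod 10)] D=3 is one option consistent with column 1 (D + E ≡ I (mod 10), carry-in 0) — take it. So D=3.
Step 2. [col 1: D + E ≡ I (mod 10)] column 1 (D + E ≡ I (mod 10), carry-in 0) doesn't pin E yet; pick E=2 and continue. So E=2.
Step 3. [col 1: D + E ≡ I (mod 10)] in column 1 we have D+E≡I with carry-in 0; given D=3, E=2 and digits 2,3 already taken and all letters distinct, that pins I to 5 ⇒ I=5.
Step 4. [col 2: L + N ≡ F (mod 10)] no forcing yet in column 2 (carry-in 0); F=0 is free and consistent — try it ⇒ F=0.
Step 5. [col 2: L + N ≡ F (mod 10)] several values work for N in column 2 (L + N ≡ F (mod 10), carry-in 0); try N=1 ⇒ N=1.
Step 6. [col 2: L + N ≡ F (mod 10)] from column 2 (N=1, F=0, carry-in 0, digits 0,1,2,3,5 already taken and all letters distinct): L must equal 9. So L=9.
Step 7. [col 3: U + U ≡ H (mod 10)] from column 3 (nothing yet, carry-in 1, digits 0,1,2,3,5,9 already taken and all letters distinct): H must equal 7, so H=7.
Step 8. [col 3: U + U ≡ H (mod 10)] column 3 reads U+U+carry(1)=H with H=7; with digits 0,1,2,3,5,7,9 already taken and all letters distinct, the only value for U is 8. So U=8.
Step 9. [col 4: X + D ≡ U (mod 10)] column 4: given D=3, U=8, carry-in 1, and digits 0,1,2,3,5,7,8,9 already taken and all letters distinct, X+D≡U (mod 10) forces X=4. So X=4.

Answer: D=3, E=2, F=0, H=7, I=5, L=9, N=1, U=8, X=4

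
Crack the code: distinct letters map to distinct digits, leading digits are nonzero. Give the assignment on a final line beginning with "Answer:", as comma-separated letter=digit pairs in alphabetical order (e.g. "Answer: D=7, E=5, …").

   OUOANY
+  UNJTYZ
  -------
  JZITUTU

Step 1. [col 1: Y + Z ≡ U (mod 10)] no forcing yet in column 1 (carry-in 0); Y=3 is free and consistent — try it, so Y=3.
Step 2. [J] adding two 6-digit numbers gives at most 6+1 digits, and here it does — J is that final carry and must be 1 ⇒ J=1.
Step 3. [col 1: Y + Z ≡ U (mod 10)] several values work for U in column 1 (Y + Z ≡ U (mod 10), carry-in 0); try U=7, so U=7.
Step 4. [col 1: Y + Z ≡ U (mod 10)] from column 1 (Y=3, U=7, carry-in 0, digits 1,3,7 already taken and all letters distinct): Z must equal 4 ⇒ Z=4.
Step 5. [col 2: N + Y ≡ T (mod 10)] column 2 (N + Y ≡ T (mod 10), carry-in 0) doesn't pin T yet; pick T=8 and continue, so T=8.
Step 6. [col 2: N + Y ≡ T (mod 10)] column 2: given Y=3, T=8, carry-in 0, and digits 1,3,4,7,8 already taken and all letters distinct, N+Y≡T (mod 10) forces N=5 ⇒ N=5.
Step 7. [col 3: A + T ≡ U (mod 10)] column 3: given T=8, U=7, carry-in 0, and digits 1,3,4,5,7,8 already taken and all letters distinct, A+T≡U (mod 10) forces A=9. So A=9.
Step 8. [col 4: O + J ≡ T (mod 10)] from column 4 (J=1, T=8, carry-in 1, digits 1,3,4,5,7,8,9 already taken and all letters distinct): O must equal 6, so O=6.
Step 9. [col 5: U + N ≡ I (mod 10)] column 5 reads U+N+carry(0)=I with U=7, N=5; with digits 1,3,4,5,6,7,8,9 already taken and all letters distinct, the only value for I is 2, so I=2.

Answer: A=9, I=2, J=1, N=5, O=6, T=8, U=7, Y=3, Z=4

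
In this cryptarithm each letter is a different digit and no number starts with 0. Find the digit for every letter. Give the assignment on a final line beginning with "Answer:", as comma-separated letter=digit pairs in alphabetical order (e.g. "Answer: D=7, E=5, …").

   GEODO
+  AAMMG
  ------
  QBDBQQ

Step 1. [col 1: O + G ≡ Q (mod 10)] several values work for G in column 1 (O + G ≡ Q (mod 10), carry-in 0); try G=7. So G=7.
Step 2. [col 1: O + G ≡ Q (mod 10)] several values work for Q in column 1 (O + G ≡ Q (mod 10), carry-in 0); try Q=1 ⇒ Q=1.
Step 3. [col 1: O + G ≡ Q (mod 10)] in column 1 we have O+G≡Q with carry-in 0; given G=7, Q=1 and digits 1,7 already taken and all letters distinct, that pins O to 4, so O=4.
Step 4. [col 2: D + M ≡ Q (mod 10)] column 2 (D + M ≡ Q (mod 10), carry-in 1) doesn't pin D yet; pick D=2 and continue ⇒ D=2.
Step 5. [col 2: D + M ≡ Q (mod 10)] column 2: given D=2, Q=1, carry-in 1, and digits 1,2,4,7 already taken and all letters distinct, D+M≡Q (mod 10) forces M=8. So M=8.
Step 6. [col 3: O + M ≡ B (mod 10)] in column 3 we have O+M≡B with carry-in 1; given O=4, M=8 and digits 1,2,4,7,8 already taken and all letters distinct, that pins B to 3, so B=3.
Step 7. [col 4: E + A ≡ D (mod 10)] E=6 is one option consistent with column 4 (E + A ≡ D (mod 10), carry-in 1) — take it, so E=6.
Step 8. [col 4: E + A ≡ D (mod 10)] column 4 reads E+A+carry(1)=D with E=6, D=2; with digits 1,2,3,4,6,7,8 already taken and all letters distinct, the only value for A is 5, so A=5.

Answer: A=5, B=3, D=2, E=6, G=7, M=8, O=4, Q=1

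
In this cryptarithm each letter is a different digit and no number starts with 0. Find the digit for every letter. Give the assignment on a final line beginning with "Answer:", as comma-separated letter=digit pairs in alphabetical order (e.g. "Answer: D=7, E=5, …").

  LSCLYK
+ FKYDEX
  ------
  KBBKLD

Step 1. [col 1: K + X ≡ D (mod 10)] D=7 is one option consistent with column 1 (K + X ≡ D (mod 10), carry-in 0) — take it. So D=7.
Step 2. [col 1: K + X ≡ D (mod 10)] K=9 is one option consistent with column 1 (K + X ≡ D (mod 10), carry-in 0) — take it ⇒ K=9.
Step 3. [col 1: K + X ≡ D (mod 10)] from column 1 (K=9, D=7, carry-in 0, digits 7,9 already taken and all letters distinct): X must equal 8 ⇒ X=8.
Step 4. [col 2: Y + E ≡ L (mod 10)] L=2 is one option consistent with column 2 (Y + E ≡ L (mod 10), carry-in 1) — take it, so L=2.
Step 5. [col 2: Y + E ≡ L (mod 10)] E=0 is one option consistent with column 2 (Y + E ≡ L (mod 10), carry-in 1) — take it ⇒ E=0.
Step 6. [col 2: Y + E ≡ L (mod 10)] in column 2 we have Y+E≡L with carry-in 1; given E=0, L=2 and digits 0,2,7,8,9 already taken and all letters distinct, that pins Y to 1. So Y=1.
Step 7. [col 4: C + Y ≡ B (mod 10)] B=4 is one option consistent with column 4 (C + Y ≡ B (mod 10), carry-in 0) — take it. So B=4.
Step 8. [col 4: C + Y ≡ B (mod 10)] column 4: given Y=1, B=4, carry-in 0, and digits 0,1,2,4,7,8,9 already taken and all letters distinct, C+Y≡B (mod 10) forces C=3. So C=3.
Step 9. [col 5: S + K ≡ B (mod 10)] from column 5 (K=9, B=4, carry-in 0, digits 0,1,2,3,4,7,8,9 already taken and all letters distinct): S must equal 5, so S=5.
Step 10. [col 6: L + F ≡ K (mod 10)] in column 6 we have L+F≡K with carry-in 1; given L=2, K=9 and digits 0,1,2,3,4,5,7,8,9 already taken and all letters distinct, that pins F to 6, so F=6.

Answer: B=4, C=3, D=7, E=0, F=6, K=9, L=2, S=5, X=8, Y=1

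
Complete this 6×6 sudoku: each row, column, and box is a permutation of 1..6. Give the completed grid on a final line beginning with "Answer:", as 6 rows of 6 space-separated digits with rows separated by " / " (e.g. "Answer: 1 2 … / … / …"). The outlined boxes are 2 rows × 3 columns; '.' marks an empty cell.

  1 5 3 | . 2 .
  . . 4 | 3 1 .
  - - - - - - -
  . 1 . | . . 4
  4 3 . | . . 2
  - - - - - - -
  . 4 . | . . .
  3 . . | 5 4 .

Step 1. [r3c4∈{6}] r3c4's peers cover all but 6 ⇒ r3c4=6.
Step 2. [r5c5∈{3,6}] in col 5, 6 fits only at r5c5, so r5c5=6.
Step 3. [r2c1∈{2,6}] across col 1, 6 lands solely at r2c1 ⇒ r2c1=6.
Step 4. [r5c4∈{1,2}] col 4 places 2 nowhere but r5c4. So r5c4=2.
Step 5. [r5c1∈{5}] nothing but 5 survives at r5c1, so r5c1=5.
Step 6. [r5c3∈{1}] nothing but 1 survives at r5c3. So r5c3=1.
Step 7. [r4c5∈{5}] r4c5's peers cover all but 5. So r4c5=5.
Step 8. [r6c2∈{2,6}] 6 has one home in col 2: r6c2. So r6c2=6.
Step 9. [r6c3∈{2}] r6c3 is down to just 2 ⇒ r6c3=2.
Step 10. [r3c5∈{3}] r3c5 has the single candidate 3 ⇒ r3c5=3.
Step 11. [r6c6∈{1}] only 1 remains possible at r6c6 ⇒ r6c6=1.
Step 12. [r2c6∈{5}] nothing but 5 survives at r2c6. So r2c6=5.
Step 13. [r1c4∈{4}] only 4 remains possible at r1c4, so r1c4=4.
Step 14. [r1c6∈{6}] r1c6's peers cover all but 6. So r1c6=6.
Step 15. [r3c1∈{2}] r3c1 is down to just 2 ⇒ r3c1=2.
Step 16. [r4c4∈{1}] r4c4 has the single candidate 1 ⇒ r4c4=1.
Step 17. [r3c3∈{5}] r3c3's peers cover all but 5, so r3c3=5.
Step 18. [r4c3∈{6}] nothing but 6 survives at r4c3 ⇒ r4c3=6.
Step 19. [r2c2∈{2}] r2c2 has the single candidate 2, so r2c2=2.
Step 20. [r5c6∈{3}] r5c6 is down to just 3 ⇒ r5c6=3.

Answer: 1 5 3 4 2 6 / 6 2 4 3 1 5 / 2 1 5 6 3 4 / 4 3 6 1 5 2 / 5 4 1 2 6 3 / 3 6 2 5 4 1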